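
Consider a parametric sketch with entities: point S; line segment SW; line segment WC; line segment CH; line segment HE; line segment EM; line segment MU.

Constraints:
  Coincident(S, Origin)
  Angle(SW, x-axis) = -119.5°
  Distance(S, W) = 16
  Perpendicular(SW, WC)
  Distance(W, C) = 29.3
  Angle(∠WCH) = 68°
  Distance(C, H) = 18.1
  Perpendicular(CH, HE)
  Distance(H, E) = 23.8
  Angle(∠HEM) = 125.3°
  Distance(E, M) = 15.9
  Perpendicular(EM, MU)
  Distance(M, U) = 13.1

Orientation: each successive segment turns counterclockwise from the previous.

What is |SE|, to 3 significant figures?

8.15

S is at the origin; SW runs at -119.5° with length 16.0, so W = (-7.88, -13.9). SW ⟂ WC, so WC runs at -29.5°; with |WC| = 29.3, C = (17.6, -28.4). ∠WCH = 68.0° gives CH at 82.5° from the x-axis; with |CH| = 18.1, H = (20.0, -10.4). CH is perpendicular to HE, so HE runs at 172°; with |HE| = 23.8, E = (-3.61, -7.30). Then |SE| = |E − S| = 8.15.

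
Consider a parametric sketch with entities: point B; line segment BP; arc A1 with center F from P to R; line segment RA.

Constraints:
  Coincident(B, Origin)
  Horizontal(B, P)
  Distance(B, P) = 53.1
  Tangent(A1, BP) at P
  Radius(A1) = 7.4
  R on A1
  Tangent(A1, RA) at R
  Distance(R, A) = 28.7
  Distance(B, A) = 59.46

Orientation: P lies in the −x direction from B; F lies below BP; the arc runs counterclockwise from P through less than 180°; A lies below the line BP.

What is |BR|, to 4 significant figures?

60.68

B is at the origin; B and P share the same y with |BP| = 53.1 and P on the −x side, so P = (-53.10, 0.000). A1 meets BP tangentially, so FP is at right angles to BP, so F = P + (0, -7.4) = (-53.10, -7.400). Since FR ⟂ RA (tangency), |FA| = √(7.4² + 28.7²) = 29.64 regardless of where R sits on A1. So A lies on both circle(B, 59.46) and circle(F, 29.64); the below-BP intersection is A = (-47.01, -36.41). R is the foot of the tangent from A: R = (-59.73, -10.68).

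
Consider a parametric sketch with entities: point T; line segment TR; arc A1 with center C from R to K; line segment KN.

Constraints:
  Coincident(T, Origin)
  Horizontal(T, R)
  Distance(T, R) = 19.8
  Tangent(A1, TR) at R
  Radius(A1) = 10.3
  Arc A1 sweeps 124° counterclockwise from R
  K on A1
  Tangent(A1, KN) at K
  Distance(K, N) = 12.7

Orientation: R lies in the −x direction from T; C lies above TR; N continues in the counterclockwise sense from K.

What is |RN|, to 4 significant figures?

26.63

T is at the origin; T and R share the same y with |TR| = 19.8 and R on the −x side, so R = (-19.80, 0.000). Tangency of A1 to TR means the radius CR is perpendicular to TR, so C = R + (0, 10.3) = (-19.80, 10.30). On A1, R sits at bearing -90° from C; a 124° counterclockwise sweep puts K at bearing 34°, so K = C + 10.3·(cos 34°, sin 34°) = (-11.26, 16.06). A1 meets KN tangentially, so CK is at right angles to KN, so KN runs along (−sin 34°, cos 34°); with |KN| = 12.7, N = (-18.36, 26.59). Then |RN| = |N − R| = 26.63.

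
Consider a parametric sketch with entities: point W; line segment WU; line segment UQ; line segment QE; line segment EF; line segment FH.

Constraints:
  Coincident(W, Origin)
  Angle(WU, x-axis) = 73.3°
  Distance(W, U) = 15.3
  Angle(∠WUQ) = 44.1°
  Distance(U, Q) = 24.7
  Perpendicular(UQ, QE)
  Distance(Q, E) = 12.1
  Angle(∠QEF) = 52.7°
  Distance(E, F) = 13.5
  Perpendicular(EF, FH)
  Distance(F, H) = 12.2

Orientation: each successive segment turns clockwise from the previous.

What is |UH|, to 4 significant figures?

22.12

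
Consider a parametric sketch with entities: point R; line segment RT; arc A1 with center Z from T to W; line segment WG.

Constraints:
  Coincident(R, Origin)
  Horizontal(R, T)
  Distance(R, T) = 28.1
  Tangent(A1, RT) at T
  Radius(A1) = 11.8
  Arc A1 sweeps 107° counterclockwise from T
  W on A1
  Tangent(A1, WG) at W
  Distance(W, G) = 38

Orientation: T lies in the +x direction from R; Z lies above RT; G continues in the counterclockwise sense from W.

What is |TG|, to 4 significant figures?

51.59

R is at the origin; RT is horizontal with |RT| = 28.1 and T on the +x side, so T = (28.10, 0.000). A1 meets RT tangentially, so ZT is at right angles to RT, so Z = T + (0, 11.8) = (28.10, 11.80). On A1, T sits at bearing -90° from Z; a 107° counterclockwise sweep puts W at bearing 17°, so W = Z + 11.8·(cos 17°, sin 17°) = (39.38, 15.25). Tangency of A1 to WG means the radius ZW is perpendicular to WG, so WG runs along (−sin 17°, cos 17°); with |WG| = 38.0, G = (28.27, 51.59). Then |TG| = |G − T| = 51.59.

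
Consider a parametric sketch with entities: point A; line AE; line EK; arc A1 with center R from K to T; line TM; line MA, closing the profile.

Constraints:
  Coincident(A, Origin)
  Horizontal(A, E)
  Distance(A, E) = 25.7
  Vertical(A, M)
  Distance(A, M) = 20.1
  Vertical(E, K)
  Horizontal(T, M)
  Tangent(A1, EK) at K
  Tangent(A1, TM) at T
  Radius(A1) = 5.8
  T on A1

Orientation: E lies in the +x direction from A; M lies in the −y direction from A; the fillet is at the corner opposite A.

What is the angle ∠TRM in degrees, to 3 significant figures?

73.8°

The virtual corner opposite A is at (25.7, -20.1). The tangent condition forces RK to be normal to EK and A1 meets TM tangentially, so RT is at right angles to TM, with radius 5.8, so the center R sits 5.8 in from both sides at R = (19.9, -14.3). That places the tangent points at K = (25.7, -14.3) on EK and T = (19.9, -20.1) on TM. Then cos ∠TRM = RT·RM / (|RT||RM|), giving 73.8°.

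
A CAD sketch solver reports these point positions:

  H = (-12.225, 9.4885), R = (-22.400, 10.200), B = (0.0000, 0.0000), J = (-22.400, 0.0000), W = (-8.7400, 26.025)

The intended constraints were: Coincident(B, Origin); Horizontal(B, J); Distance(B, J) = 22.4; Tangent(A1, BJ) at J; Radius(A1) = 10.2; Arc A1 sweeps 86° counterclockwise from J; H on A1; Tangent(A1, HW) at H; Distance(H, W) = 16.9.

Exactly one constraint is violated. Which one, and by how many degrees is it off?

Tangent(A1, HW) at H — off by 7.90°.

B = (0.00, 0.00) ✓; B.y = 0.00, J.y = 0.00 ✓; |BJ| = 22.40 ✓; ∠(RJ, JB) = 90.00° ✓; |RJ| = 10.20 ✓; bearing(R→H) − bearing(R→J) = 86.00° ✓; |RH| = 10.20 ✓; ∠(RH, HW) = 97.90° ✗; |HW| = 16.90 ✓.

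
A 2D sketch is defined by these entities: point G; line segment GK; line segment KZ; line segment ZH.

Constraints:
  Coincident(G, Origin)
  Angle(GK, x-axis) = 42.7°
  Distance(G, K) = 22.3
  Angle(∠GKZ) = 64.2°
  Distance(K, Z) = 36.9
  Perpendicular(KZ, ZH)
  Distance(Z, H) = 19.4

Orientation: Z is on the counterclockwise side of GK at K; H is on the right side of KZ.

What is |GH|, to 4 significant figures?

47.94

G is at the origin; GK runs at 42.7° with length 22.3, so K = 22.3·(cos 42.7°, sin 42.7°) = (16.39, 15.12). ∠GKZ = 64.2°, so KZ runs at 42.7° + (180° − 64.2°) = 158.5° from the x-axis; with |KZ| = 36.9, Z = K + 36.9·(cos 158.5°, sin 158.5°) = (-17.94, 28.65). KZ is perpendicular to ZH; with |ZH| = 19.4 on the right of KZ, H = Z + 19.4·(0.3665, 0.9304) = (-10.83, 46.70). Then |GH| = |H − G| = 47.94.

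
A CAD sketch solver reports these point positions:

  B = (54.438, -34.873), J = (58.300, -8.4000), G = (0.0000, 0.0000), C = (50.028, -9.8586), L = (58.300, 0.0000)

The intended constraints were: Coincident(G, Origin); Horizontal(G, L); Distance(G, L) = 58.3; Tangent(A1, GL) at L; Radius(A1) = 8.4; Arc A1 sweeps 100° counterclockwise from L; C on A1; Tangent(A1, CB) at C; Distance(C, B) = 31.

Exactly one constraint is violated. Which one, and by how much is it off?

Distance(C, B) = 31 — off by 5.60.

G = (0.00, 0.00) ✓; G.y = 0.00, L.y = 0.00 ✓; |GL| = 58.30 ✓; ∠(JL, LG) = 90.00° ✓; |JL| = 8.400 ✓; bearing(J→C) − bearing(J→L) = 100.0° ✓; |JC| = 8.400 ✓; ∠(JC, CB) = 90.00° ✓; |CB| = 25.40 ✗.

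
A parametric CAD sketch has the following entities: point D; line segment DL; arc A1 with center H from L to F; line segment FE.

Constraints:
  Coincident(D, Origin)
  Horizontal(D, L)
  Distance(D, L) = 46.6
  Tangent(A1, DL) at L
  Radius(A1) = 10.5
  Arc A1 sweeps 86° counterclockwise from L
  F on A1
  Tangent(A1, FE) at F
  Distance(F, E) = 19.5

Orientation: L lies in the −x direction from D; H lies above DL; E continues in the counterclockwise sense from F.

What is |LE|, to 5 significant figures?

31.526

D is at the origin; D and L share the same y with |DL| = 46.6 and L on the −x side, so L = (-46.600, 0.0000). Tangency of A1 to DL means the radius HL is perpendicular to DL, so H = L + (0, 10.5) = (-46.600, 10.500). On A1, L sits at bearing -90° from H; an 86° counterclockwise sweep puts F at bearing -4°, so F = H + 10.5·(cos -4°, sin -4°) = (-36.126, 9.7676). The tangent condition forces HF to be normal to FE, so FE runs along (−sin -4°, cos -4°); with |FE| = 19.5, E = (-34.765, 29.220). Then |LE| = |E − L| = 31.526.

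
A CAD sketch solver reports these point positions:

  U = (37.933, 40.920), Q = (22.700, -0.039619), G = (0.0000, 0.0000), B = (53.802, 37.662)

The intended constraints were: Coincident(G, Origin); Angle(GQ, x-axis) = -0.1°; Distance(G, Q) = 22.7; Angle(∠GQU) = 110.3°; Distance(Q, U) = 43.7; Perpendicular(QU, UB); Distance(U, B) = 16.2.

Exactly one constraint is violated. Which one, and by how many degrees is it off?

Perpendicular(QU, UB) — off by 8.80°.

G = (0.00, 0.00) ✓; GQ at -0.1000° ✓; |GQ| = 22.70 ✓; ∠GQU = 110.3° ✓; |QU| = 43.70 ✓; ∠(QU, UB) = 81.20° ✗; |UB| = 16.20 ✓.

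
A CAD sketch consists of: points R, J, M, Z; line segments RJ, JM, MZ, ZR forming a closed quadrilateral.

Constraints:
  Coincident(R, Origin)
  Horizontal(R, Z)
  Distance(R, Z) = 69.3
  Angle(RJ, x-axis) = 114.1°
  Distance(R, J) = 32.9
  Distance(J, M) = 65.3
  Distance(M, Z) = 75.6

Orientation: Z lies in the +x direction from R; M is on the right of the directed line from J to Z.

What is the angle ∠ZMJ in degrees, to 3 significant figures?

76.9°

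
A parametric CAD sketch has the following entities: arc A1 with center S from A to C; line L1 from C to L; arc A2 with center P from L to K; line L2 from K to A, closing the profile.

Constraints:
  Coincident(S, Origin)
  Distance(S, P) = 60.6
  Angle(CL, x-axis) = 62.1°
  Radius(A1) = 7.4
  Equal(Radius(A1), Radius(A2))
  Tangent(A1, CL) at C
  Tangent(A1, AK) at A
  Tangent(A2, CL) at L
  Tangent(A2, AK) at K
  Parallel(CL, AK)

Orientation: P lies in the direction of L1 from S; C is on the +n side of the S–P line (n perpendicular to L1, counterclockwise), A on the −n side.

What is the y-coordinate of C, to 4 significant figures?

3.463

The slot axis is L1's direction at 62.1°, so u = (cos 62.1°, sin 62.1°) = (0.4679, 0.8838) and n = (−sin 62.1°, cos 62.1°) = (-0.8838, 0.4679). S is at the origin and P lies 60.6 along u from S, so P = 60.6·u = (28.36, 53.56). Tangency of A1 to both parallel lines with radius 7.4 puts C and A at S ± 7.4·n: C = (-6.540, 3.463), A = (6.540, -3.463). So C.y = 3.463.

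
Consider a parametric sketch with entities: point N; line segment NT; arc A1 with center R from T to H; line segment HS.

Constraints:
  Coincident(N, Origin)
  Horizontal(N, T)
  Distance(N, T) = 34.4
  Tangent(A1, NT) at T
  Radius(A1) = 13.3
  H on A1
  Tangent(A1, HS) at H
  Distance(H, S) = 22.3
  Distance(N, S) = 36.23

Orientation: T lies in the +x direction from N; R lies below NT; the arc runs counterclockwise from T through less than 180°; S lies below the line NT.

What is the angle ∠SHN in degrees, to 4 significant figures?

103.5°

Checks: N.y = 0.00, T.y = 0.00 ✓; |RH| = 13.30 ✓; ∠(RH, HS) = 90.00° ✓; |HS| = 22.30 ✓; |NS| = 36.23 ✓.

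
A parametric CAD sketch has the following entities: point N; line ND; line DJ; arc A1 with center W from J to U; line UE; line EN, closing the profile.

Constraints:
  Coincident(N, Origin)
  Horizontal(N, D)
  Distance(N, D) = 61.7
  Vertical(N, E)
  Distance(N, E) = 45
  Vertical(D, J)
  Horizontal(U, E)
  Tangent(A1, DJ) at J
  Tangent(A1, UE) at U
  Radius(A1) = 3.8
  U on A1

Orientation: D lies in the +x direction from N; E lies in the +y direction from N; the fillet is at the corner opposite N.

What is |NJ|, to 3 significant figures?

74.2

N is at the origin; ND is horizontal with |ND| = 61.7 and D on the +x side, so D = (61.7, 0.00). NE is vertical with |NE| = 45.0 and E on the +y side, so E = (0.00, 45.0). The virtual corner opposite N is at (61.7, 45.0). The tangent condition forces WJ to be normal to DJ and since A1 is tangent to UE there, WU ⟂ UE, with radius 3.8, so the center W sits 3.8 in from both sides at W = (57.9, 41.2). That places the tangent points at J = (61.7, 41.2) on DJ and U = (57.9, 45.0) on UE. Then |NJ| = |J − N| = 74.2.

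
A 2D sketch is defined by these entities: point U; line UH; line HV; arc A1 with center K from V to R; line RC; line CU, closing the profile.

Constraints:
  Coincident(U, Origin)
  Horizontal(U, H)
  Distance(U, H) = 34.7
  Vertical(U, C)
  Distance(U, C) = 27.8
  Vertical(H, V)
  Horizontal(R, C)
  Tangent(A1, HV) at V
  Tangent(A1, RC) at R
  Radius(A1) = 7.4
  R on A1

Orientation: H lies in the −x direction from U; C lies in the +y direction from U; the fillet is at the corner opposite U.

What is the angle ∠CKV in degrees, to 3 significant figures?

165°

The virtual corner opposite U is at (-34.7, 27.8). Since A1 is tangent to HV there, KV ⟂ HV and tangency of A1 to RC means the radius KR is perpendicular to RC, with radius 7.4, so the center K sits 7.4 in from both sides at K = (-27.3, 20.4). That places the tangent points at V = (-34.7, 20.4) on HV and R = (-27.3, 27.8) on RC. Then cos ∠CKV = KC·KV / (|KC||KV|), giving 165°.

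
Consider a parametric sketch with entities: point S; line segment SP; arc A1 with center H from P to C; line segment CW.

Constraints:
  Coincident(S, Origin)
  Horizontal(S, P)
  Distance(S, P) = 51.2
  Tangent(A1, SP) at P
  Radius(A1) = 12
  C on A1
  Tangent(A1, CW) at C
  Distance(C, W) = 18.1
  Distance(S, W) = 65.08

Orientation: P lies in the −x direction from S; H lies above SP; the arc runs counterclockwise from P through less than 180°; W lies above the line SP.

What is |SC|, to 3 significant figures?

47.6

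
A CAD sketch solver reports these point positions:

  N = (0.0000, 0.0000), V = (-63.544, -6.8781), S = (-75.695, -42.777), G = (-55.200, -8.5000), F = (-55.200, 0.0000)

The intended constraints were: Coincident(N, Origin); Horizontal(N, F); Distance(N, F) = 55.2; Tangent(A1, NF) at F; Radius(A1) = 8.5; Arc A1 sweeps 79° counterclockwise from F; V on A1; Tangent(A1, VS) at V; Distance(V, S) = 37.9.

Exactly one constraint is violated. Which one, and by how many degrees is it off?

Tangent(A1, VS) at V — off by 7.70°.

N = (0.00, 0.00) ✓; N.y = 0.00, F.y = 0.00 ✓; |NF| = 55.20 ✓; ∠(GF, FN) = 90.00° ✓; |GF| = 8.500 ✓; bearing(G→V) − bearing(G→F) = 79.00° ✓; |GV| = 8.500 ✓; ∠(GV, VS) = 97.70° ✗; |VS| = 37.90 ✓.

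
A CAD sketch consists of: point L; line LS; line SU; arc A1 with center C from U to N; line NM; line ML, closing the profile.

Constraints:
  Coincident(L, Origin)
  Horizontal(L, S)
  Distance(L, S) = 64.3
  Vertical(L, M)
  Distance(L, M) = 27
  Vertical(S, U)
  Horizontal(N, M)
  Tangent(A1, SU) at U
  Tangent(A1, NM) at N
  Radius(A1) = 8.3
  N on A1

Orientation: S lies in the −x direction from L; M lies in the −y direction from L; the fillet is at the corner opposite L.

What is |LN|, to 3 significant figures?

62.2

L is at the origin; L and S share the same y with |LS| = 64.3 and S on the −x side, so S = (-64.3, 0.00). LM is vertical with |LM| = 27.0 and M on the −y side, so M = (0.00, -27.0). The virtual corner opposite L is at (-64.3, -27.0). Since A1 is tangent to SU there, CU ⟂ SU and A1 meets NM tangentially, so CN is at right angles to NM, with radius 8.3, so the center C sits 8.3 in from both sides at C = (-56.0, -18.7). That places the tangent points at U = (-64.3, -18.7) on SU and N = (-56.0, -27.0) on NM. Then |LN| = |N − L| = 62.2.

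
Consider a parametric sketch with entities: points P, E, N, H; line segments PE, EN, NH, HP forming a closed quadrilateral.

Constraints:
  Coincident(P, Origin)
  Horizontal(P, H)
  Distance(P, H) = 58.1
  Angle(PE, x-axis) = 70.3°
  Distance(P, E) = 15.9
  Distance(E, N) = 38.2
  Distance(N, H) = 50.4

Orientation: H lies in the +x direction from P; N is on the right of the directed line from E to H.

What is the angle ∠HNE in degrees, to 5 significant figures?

75.043°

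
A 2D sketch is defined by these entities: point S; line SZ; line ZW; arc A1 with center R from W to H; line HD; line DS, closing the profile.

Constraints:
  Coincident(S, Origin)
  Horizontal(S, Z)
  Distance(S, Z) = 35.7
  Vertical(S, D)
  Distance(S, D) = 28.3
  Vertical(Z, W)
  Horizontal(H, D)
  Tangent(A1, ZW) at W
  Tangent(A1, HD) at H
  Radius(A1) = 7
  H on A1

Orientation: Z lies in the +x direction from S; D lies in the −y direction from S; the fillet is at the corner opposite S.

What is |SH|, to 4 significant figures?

40.31

S is at the origin; S and Z share the same y with |SZ| = 35.7 and Z on the +x side, so Z = (35.70, 0.000). S and D share the same x with |SD| = 28.3 and D on the −y side, so D = (0.000, -28.30). The virtual corner opposite S is at (35.70, -28.30). Tangency of A1 to ZW means the radius RW is perpendicular to ZW and A1 meets HD tangentially, so RH is at right angles to HD, with radius 7.0, so the center R sits 7.0 in from both sides at R = (28.70, -21.30). That places the tangent points at W = (35.70, -21.30) on ZW and H = (28.70, -28.30) on HD. Then |SH| = |H − S| = 40.31.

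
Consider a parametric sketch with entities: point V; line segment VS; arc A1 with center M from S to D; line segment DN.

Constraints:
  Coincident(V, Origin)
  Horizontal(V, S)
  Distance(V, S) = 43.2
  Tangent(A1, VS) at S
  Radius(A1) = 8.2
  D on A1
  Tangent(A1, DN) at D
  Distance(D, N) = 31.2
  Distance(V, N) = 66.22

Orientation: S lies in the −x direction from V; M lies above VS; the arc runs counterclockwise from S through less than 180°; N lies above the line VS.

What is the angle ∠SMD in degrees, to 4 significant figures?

123.8°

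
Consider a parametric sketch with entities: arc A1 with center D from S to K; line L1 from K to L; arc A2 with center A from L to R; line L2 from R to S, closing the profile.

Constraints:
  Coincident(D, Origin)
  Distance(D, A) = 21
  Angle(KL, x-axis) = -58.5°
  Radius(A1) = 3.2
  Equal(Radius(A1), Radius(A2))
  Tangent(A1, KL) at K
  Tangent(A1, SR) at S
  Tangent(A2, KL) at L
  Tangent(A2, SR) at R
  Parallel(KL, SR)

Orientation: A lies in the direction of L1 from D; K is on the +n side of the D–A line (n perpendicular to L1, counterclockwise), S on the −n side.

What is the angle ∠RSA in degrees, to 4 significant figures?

8.664°

Tangency of A1 to both parallel lines with radius 3.2 puts K and S at D ± 3.2·n: K = (2.728, 1.672), S = (-2.728, -1.672). Equal radii place L and R the same way about A: L = A + 3.2·n = (13.70, -16.23), R = A − 3.2·n = (8.244, -19.58). Then cos ∠RSA = SR·SA / (|SR||SA|), giving 8.664°.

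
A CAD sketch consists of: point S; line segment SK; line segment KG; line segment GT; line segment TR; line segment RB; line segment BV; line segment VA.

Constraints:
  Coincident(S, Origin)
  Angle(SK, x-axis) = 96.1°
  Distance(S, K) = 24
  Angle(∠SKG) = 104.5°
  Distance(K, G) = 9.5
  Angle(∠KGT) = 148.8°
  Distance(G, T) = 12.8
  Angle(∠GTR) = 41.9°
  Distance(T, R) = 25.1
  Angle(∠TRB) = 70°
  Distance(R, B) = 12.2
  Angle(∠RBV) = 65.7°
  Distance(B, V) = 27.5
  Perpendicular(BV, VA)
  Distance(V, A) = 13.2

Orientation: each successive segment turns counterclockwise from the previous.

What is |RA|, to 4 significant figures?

22.58

S is at the origin; SK runs at 96.1° with length 24.0, so K = (-2.550, 23.86). ∠SKG = 104.5° gives KG at 171.6° from the x-axis; with |KG| = 9.5, G = (-11.95, 25.25). ∠KGT = 148.8° gives GT at -157.2° from the x-axis; with |GT| = 12.8, T = (-23.75, 20.29). ∠GTR = 41.9° gives TR at -19.10° from the x-axis; with |TR| = 25.1, R = (-0.03006, 12.08). ∠TRB = 70.0° gives RB at 90.90° from the x-axis; with |RB| = 12.2, B = (-0.2217, 24.28). ∠RBV = 65.7° gives BV at -154.8° from the x-axis; with |BV| = 27.5, V = (-25.10, 12.57). The perpendicularity gives VA at right angles to BV, so VA runs at -64.80°; with |VA| = 13.2, A = (-19.48, 0.6244). Then |RA| = |A − R| = 22.58.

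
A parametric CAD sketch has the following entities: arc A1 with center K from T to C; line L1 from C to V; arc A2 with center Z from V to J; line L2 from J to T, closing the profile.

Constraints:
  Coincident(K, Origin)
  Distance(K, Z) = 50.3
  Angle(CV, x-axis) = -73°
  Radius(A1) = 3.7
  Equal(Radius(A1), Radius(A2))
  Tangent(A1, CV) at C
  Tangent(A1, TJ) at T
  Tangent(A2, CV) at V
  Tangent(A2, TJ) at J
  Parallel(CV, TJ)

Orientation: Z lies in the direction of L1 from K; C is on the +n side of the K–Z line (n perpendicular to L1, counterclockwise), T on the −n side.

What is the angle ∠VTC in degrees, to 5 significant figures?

81.631°

Tangency of A1 to both parallel lines with radius 3.7 puts C and T at K ± 3.7·n: C = (3.5383, 1.0818), T = (-3.5383, -1.0818). Equal radii place V and J the same way about Z: V = Z + 3.7·n = (18.245, -47.020), J = Z − 3.7·n = (11.168, -49.184). Then cos ∠VTC = TV·TC / (|TV||TC|), giving 81.631°.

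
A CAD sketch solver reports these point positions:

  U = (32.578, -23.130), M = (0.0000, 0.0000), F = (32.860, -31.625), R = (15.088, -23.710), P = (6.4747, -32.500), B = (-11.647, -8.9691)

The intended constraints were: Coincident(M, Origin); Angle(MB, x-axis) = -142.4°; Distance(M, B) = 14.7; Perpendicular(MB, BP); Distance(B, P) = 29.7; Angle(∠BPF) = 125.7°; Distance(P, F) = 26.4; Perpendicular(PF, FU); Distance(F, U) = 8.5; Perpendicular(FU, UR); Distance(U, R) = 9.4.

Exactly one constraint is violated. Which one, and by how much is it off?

Distance(U, R) = 9.4 — off by 8.10.

M = (0.00, 0.00) ✓; MB at -142.4° ✓; |MB| = 14.70 ✓; ∠(MB, BP) = 90.00° ✓; |BP| = 29.70 ✓; ∠BPF = 125.7° ✓; |PF| = 26.40 ✓; ∠(PF, FU) = 90.00° ✓; |FU| = 8.500 ✓; ∠(FU, UR) = 90.00° ✓; |UR| = 17.50 ✗.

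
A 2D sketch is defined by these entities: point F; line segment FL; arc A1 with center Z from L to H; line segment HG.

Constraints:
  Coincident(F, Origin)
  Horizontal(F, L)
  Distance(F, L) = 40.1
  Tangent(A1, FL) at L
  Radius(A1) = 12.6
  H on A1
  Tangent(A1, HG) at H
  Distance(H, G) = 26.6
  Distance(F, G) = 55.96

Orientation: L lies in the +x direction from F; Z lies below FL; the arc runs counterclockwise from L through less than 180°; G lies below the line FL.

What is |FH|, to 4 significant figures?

32.85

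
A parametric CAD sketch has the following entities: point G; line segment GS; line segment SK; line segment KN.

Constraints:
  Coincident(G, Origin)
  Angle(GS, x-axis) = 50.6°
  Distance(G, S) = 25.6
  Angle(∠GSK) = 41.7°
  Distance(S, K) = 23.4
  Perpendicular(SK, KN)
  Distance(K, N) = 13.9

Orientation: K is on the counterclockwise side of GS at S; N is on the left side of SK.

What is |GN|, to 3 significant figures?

5.31

G is at the origin; GS runs at 50.6° with length 25.6, so S = 25.6·(cos 50.6°, sin 50.6°) = (16.2, 19.8). ∠GSK = 41.7°, so SK runs at 50.6° + (180° − 41.7°) = 189° from the x-axis; with |SK| = 23.4, K = S + 23.4·(cos 189°, sin 189°) = (-6.87, 16.2). SK is perpendicular to KN; with |KN| = 13.9 on the left of SK, N = K + 13.9·(0.155, -0.988) = (-4.72, 2.43). Then |GN| = |N − G| = 5.31.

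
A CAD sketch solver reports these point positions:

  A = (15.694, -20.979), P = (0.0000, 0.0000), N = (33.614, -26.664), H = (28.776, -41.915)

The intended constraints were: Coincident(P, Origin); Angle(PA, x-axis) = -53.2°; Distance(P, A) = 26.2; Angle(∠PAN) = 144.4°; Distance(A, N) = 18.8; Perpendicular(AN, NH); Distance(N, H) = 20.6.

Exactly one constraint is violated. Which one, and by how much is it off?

Distance(N, H) = 20.6 — off by 4.60.

P = (0.00, 0.00) ✓; PA at -53.20° ✓; |PA| = 26.20 ✓; ∠PAN = 144.4° ✓; |AN| = 18.80 ✓; ∠(AN, NH) = 90.00° ✓; |NH| = 16.00 ✗.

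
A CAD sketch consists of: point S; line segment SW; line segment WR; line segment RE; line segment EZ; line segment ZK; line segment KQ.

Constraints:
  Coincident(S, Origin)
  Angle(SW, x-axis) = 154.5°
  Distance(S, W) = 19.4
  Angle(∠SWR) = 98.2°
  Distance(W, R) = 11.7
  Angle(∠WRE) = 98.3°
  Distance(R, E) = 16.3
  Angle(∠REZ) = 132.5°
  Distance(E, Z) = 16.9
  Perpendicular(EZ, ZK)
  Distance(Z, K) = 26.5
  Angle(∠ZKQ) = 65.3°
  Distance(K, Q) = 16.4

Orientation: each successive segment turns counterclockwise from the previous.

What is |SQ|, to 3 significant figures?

13.9

S is at the origin; SW runs at 154.5° with length 19.4, so W = (-17.5, 8.35). ∠SWR = 98.2° gives WR at -124° from the x-axis; with |WR| = 11.7, R = (-24.0, -1.38). ∠WRE = 98.3° gives RE at -42.0° from the x-axis; with |RE| = 16.3, E = (-11.9, -12.3). ∠REZ = 132.5° gives EZ at 5.50° from the x-axis; with |EZ| = 16.9, Z = (4.93, -10.7). EZ ⟂ ZK, so ZK runs at 95.5°; with |ZK| = 26.5, K = (2.39, 15.7). ∠ZKQ = 65.3° gives KQ at -150° from the x-axis; with |KQ| = 16.4, Q = (-11.8, 7.46). Then |SQ| = |Q − S| = 13.9.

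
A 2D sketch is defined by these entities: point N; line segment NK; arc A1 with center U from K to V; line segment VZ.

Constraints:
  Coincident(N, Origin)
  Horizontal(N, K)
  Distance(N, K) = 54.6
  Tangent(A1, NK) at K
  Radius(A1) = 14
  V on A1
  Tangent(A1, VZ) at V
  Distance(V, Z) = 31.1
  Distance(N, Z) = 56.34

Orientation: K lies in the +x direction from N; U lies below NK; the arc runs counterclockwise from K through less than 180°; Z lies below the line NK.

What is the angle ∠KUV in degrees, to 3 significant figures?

82.2°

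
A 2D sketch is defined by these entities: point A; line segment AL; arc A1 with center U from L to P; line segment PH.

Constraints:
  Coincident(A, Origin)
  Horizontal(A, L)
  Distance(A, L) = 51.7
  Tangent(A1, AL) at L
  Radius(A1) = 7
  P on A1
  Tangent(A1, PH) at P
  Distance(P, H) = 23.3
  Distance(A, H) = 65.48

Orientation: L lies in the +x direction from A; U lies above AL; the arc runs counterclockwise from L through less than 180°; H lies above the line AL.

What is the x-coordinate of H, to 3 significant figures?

57.9

Checks: A.y = 0.00, L.y = 0.00 ✓; |UP| = 7.000 ✓; ∠(UP, PH) = 90.00° ✓; |PH| = 23.30 ✓; |AH| = 65.48 ✓.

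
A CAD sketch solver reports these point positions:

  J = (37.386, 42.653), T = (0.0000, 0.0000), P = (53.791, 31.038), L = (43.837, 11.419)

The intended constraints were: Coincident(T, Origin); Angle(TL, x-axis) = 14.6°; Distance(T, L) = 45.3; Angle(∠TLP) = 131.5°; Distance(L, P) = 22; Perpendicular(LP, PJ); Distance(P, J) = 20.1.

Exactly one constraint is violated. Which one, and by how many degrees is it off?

Perpendicular(LP, PJ) — off by 8.40°.

T = (0.00, 0.00) ✓; TL at 14.60° ✓; |TL| = 45.30 ✓; ∠TLP = 131.5° ✓; |LP| = 22.00 ✓; ∠(LP, PJ) = 81.60° ✗; |PJ| = 20.10 ✓.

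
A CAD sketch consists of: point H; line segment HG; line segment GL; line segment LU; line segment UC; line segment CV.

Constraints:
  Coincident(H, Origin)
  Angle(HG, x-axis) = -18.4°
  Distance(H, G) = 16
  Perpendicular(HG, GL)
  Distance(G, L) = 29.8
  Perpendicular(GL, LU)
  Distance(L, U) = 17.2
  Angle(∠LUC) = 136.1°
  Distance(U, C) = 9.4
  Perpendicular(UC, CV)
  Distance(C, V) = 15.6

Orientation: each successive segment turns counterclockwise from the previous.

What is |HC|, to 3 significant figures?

24.6

H is at the origin; HG runs at -18.4° with length 16.0, so G = (15.2, -5.05). The perpendicularity gives GL at right angles to HG, so GL runs at 71.6°; with |GL| = 29.8, L = (24.6, 23.2). The perpendicularity gives LU at right angles to GL, so LU runs at 162°; with |LU| = 17.2, U = (8.27, 28.7). ∠LUC = 136.1° gives UC at -154° from the x-axis; with |UC| = 9.4, C = (-0.217, 24.6). Then |HC| = |C − H| = 24.6.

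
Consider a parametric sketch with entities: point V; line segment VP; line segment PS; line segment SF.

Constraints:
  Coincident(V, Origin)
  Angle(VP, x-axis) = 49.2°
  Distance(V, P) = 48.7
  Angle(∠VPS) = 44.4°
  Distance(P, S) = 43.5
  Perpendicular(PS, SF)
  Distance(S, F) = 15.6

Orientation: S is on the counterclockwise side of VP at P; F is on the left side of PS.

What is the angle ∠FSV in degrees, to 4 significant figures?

14.33°

V is at the origin; VP runs at 49.2° with length 48.7, so P = 48.7·(cos 49.2°, sin 49.2°) = (31.82, 36.87). ∠VPS = 44.4°, so PS runs at 49.2° + (180° − 44.4°) = 184.8° from the x-axis; with |PS| = 43.5, S = P + 43.5·(cos 184.8°, sin 184.8°) = (-11.53, 33.23). PS ⟂ SF; with |SF| = 15.6 on the left of PS, F = S + 15.6·(0.08368, -0.9965) = (-10.22, 17.68). Then cos ∠FSV = SF·SV / (|SF||SV|), giving 14.33°.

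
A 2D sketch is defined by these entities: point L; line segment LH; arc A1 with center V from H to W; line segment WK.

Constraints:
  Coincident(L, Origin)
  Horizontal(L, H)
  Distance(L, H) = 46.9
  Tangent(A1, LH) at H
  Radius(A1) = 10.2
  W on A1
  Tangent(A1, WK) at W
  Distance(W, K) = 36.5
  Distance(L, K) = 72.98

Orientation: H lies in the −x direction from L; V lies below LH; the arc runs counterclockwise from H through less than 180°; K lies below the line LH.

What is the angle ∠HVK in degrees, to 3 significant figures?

166°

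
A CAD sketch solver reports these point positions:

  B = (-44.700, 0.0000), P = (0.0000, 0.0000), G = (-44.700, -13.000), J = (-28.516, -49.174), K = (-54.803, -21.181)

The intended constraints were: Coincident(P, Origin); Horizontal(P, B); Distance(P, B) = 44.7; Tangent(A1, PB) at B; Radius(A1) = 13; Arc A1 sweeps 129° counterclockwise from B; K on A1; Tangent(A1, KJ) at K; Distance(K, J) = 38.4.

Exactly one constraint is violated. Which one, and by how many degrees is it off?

Tangent(A1, KJ) at K — off by 4.20°.

P = (0.00, 0.00) ✓; P.y = 0.00, B.y = 0.00 ✓; |PB| = 44.70 ✓; ∠(GB, BP) = 90.00° ✓; |GB| = 13.00 ✓; bearing(G→K) − bearing(G→B) = 129.0° ✓; |GK| = 13.00 ✓; ∠(GK, KJ) = 85.80° ✗; |KJ| = 38.40 ✓.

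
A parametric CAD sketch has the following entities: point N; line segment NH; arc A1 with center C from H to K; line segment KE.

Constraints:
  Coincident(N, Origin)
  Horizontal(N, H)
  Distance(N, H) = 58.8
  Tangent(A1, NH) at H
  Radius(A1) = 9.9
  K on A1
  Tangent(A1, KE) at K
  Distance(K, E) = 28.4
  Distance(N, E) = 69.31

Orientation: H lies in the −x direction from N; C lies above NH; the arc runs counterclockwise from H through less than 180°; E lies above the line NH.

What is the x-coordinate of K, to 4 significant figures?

-49.24

Checks: |CK| = 9.900 ✓; ∠(CK, KE) = 90.00° ✓; |KE| = 28.40 ✓; |NE| = 69.31 ✓.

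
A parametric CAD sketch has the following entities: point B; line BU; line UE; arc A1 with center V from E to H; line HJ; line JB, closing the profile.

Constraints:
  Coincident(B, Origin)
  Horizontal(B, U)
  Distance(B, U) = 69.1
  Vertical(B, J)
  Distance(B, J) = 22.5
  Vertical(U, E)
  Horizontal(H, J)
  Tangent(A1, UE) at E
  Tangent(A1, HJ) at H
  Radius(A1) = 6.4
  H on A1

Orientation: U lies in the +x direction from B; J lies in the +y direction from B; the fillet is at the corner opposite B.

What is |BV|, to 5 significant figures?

64.734

B is at the origin; BU is horizontal with |BU| = 69.1 and U on the +x side, so U = (69.100, 0.0000). BJ is vertical with |BJ| = 22.5 and J on the +y side, so J = (0.0000, 22.500). The virtual corner opposite B is at (69.100, 22.500). Since A1 is tangent to UE there, VE ⟂ UE and the tangent condition forces VH to be normal to HJ, with radius 6.4, so the center V sits 6.4 in from both sides at V = (62.700, 16.100). Then |BV| = |V − B| = 64.734.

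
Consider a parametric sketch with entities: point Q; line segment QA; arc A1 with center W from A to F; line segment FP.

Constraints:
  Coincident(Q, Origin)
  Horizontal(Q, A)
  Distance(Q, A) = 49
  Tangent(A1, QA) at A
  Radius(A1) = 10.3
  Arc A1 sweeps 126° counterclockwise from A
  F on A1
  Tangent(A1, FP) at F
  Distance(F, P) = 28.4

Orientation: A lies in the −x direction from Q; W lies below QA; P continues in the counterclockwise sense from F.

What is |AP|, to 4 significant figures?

40.21

Q is at the origin; Q and A share the same y with |QA| = 49.0 and A on the −x side, so A = (-49.00, 0.000). Since A1 is tangent to QA there, WA ⟂ QA, so W = A + (0, -10.3) = (-49.00, -10.30). On A1, A sits at bearing 90° from W; a 126° counterclockwise sweep puts F at bearing 216°, so F = W + 10.3·(cos 216°, sin 216°) = (-57.33, -16.35). Tangency of A1 to FP means the radius WF is perpendicular to FP, so FP runs along (−sin 216°, cos 216°); with |FP| = 28.4, P = (-40.64, -39.33). Then |AP| = |P − A| = 40.21.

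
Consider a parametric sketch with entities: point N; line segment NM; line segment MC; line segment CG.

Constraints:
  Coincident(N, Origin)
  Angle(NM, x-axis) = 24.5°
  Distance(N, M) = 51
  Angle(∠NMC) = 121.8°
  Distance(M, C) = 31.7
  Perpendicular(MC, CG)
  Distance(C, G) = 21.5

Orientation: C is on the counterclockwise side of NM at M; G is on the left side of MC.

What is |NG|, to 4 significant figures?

62.52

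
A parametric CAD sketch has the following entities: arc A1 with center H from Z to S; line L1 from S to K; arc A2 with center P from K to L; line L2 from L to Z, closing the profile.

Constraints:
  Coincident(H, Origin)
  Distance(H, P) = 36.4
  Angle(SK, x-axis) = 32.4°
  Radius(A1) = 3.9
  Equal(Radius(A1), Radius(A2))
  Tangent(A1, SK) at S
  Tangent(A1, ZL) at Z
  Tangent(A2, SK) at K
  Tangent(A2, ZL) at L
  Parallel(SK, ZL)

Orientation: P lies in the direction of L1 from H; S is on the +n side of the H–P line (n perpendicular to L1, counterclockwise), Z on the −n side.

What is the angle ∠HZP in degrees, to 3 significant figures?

83.9°

The slot axis is L1's direction at 32.4°, so u = (cos 32.4°, sin 32.4°) = (0.844, 0.536) and n = (−sin 32.4°, cos 32.4°) = (-0.536, 0.844). H is at the origin and P lies 36.4 along u from H, so P = 36.4·u = (30.7, 19.5). Tangency of A1 to both parallel lines with radius 3.9 puts S and Z at H ± 3.9·n: S = (-2.09, 3.29), Z = (2.09, -3.29). Then cos ∠HZP = ZH·ZP / (|ZH||ZP|), giving 83.9°.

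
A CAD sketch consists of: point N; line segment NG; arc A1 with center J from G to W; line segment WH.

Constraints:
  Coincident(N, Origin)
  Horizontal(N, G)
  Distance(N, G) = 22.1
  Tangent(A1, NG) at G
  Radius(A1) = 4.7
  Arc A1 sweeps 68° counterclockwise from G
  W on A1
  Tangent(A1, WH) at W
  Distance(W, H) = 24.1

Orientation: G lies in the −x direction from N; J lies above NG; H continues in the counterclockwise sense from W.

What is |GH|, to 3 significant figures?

28.6

On A1, G sits at bearing -90° from J; a 68° counterclockwise sweep puts W at bearing -22°, so W = J + 4.7·(cos -22°, sin -22°) = (-17.7, 2.94). Since A1 is tangent to WH there, JW ⟂ WH, so WH runs along (−sin -22°, cos -22°); with |WH| = 24.1, H = (-8.71, 25.3). Then |GH| = |H − G| = 28.6.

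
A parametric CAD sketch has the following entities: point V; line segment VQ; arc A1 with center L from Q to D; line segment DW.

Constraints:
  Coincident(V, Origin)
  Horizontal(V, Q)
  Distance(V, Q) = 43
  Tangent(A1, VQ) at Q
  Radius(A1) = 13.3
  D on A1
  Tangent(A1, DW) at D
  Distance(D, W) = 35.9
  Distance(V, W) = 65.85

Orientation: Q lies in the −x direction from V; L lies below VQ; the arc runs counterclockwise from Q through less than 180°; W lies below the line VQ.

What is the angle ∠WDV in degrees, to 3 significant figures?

85.3°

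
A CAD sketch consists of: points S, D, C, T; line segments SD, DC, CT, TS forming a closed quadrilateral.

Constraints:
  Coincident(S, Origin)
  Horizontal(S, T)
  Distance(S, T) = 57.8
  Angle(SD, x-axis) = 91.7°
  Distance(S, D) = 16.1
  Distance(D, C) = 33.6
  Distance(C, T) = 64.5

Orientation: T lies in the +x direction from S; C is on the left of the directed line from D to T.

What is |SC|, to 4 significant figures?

48.59

Checks: S = (0.00, 0.00) ✓; |DC| = 33.60 ✓; |CT| = 64.50 ✓.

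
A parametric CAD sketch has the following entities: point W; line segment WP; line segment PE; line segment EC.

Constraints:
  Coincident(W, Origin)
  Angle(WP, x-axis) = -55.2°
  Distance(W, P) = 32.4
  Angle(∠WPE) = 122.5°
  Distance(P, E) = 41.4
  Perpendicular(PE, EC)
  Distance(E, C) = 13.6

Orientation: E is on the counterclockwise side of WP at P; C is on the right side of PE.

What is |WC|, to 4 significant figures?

71.65

W is at the origin; WP runs at -55.2° with length 32.4, so P = 32.4·(cos -55.2°, sin -55.2°) = (18.49, -26.61). ∠WPE = 122.5°, so PE runs at -55.2° + (180° − 122.5°) = 2.300° from the x-axis; with |PE| = 41.4, E = P + 41.4·(cos 2.300°, sin 2.300°) = (59.86, -24.94). The perpendicularity gives EC at right angles to PE; with |EC| = 13.6 on the right of PE, C = E + 13.6·(0.04013, -0.9992) = (60.40, -38.53). Then |WC| = |C − W| = 71.65.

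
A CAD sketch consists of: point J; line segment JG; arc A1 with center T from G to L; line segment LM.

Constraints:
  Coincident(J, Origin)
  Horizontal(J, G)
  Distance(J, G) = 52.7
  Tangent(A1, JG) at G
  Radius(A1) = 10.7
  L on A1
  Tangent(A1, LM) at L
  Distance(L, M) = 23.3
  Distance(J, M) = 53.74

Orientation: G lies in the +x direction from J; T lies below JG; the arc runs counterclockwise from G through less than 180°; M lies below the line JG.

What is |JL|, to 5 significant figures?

43.311

J is at the origin; J and G share the same y with |JG| = 52.7 and G on the +x side, so G = (52.700, 0.0000). Since A1 is tangent to JG there, TG ⟂ JG, so T = G + (0, -10.7) = (52.700, -10.700). Since TL ⟂ LM (tangency), |TM| = √(10.7² + 23.3²) = 25.639 regardless of where L sits on A1. So M lies on both circle(J, 53.74) and circle(T, 25.639); the below-JG intersection is M = (41.723, -33.871). L is the foot of the tangent from M: L = (42.001, -10.572).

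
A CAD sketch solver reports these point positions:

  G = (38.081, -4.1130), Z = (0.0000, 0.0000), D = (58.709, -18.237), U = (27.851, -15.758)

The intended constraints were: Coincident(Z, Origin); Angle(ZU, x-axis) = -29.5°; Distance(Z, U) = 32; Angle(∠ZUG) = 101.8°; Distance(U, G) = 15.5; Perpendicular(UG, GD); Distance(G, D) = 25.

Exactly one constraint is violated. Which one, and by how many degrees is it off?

Perpendicular(UG, GD) — off by 6.90°.

Z = (0.00, 0.00) ✓; ZU at -29.50° ✓; |ZU| = 32.00 ✓; ∠ZUG = 101.8° ✓; |UG| = 15.50 ✓; ∠(UG, GD) = 83.10° ✗; |GD| = 25.00 ✓.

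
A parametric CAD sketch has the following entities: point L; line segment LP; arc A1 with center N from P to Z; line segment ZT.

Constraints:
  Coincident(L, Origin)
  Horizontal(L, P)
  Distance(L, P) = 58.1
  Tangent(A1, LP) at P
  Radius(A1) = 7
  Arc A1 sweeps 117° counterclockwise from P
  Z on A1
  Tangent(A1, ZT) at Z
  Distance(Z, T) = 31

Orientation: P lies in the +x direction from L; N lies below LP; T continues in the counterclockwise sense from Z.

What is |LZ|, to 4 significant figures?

52.85

L is at the origin; L and P share the same y with |LP| = 58.1 and P on the +x side, so P = (58.10, 0.000). Since A1 is tangent to LP there, NP ⟂ LP, so N = P + (0, -7) = (58.10, -7.000). On A1, P sits at bearing 90° from N; a 117° counterclockwise sweep puts Z at bearing 207°, so Z = N + 7.0·(cos 207°, sin 207°) = (51.86, -10.18). Then |LZ| = |Z − L| = 52.85.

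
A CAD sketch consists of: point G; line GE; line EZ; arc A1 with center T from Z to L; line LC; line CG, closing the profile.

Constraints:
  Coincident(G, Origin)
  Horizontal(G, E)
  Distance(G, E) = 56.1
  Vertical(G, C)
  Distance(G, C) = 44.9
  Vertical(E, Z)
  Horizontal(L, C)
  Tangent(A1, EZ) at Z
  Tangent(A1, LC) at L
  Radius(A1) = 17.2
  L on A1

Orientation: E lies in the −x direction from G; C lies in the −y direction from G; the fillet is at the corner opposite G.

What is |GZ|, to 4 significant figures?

62.57

G is at the origin; GE is horizontal with |GE| = 56.1 and E on the −x side, so E = (-56.10, 0.000). G and C share the same x with |GC| = 44.9 and C on the −y side, so C = (0.000, -44.90). The virtual corner opposite G is at (-56.10, -44.90). Since A1 is tangent to EZ there, TZ ⟂ EZ and the tangent condition forces TL to be normal to LC, with radius 17.2, so the center T sits 17.2 in from both sides at T = (-38.90, -27.70). That places the tangent points at Z = (-56.10, -27.70) on EZ and L = (-38.90, -44.90) on LC. Then |GZ| = |Z − G| = 62.57.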